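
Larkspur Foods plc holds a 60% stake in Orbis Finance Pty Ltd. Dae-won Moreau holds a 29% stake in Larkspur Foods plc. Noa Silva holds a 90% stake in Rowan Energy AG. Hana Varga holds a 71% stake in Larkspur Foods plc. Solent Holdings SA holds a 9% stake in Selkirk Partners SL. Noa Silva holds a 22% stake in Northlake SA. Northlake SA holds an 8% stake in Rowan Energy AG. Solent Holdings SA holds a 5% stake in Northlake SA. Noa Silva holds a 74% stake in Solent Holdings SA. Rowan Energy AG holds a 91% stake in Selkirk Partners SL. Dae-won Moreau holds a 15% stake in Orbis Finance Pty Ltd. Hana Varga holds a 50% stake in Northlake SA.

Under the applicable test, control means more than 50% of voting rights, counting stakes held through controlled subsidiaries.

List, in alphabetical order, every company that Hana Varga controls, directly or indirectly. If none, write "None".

Hana holds 71% of Larkspur, so Hana controls Larkspur.
Larkspur holds 60% of Orbis, so Hana controls Orbis.
No other company's threshold is met.

Larkspur Foods plc, Orbis Finance Pty Ltd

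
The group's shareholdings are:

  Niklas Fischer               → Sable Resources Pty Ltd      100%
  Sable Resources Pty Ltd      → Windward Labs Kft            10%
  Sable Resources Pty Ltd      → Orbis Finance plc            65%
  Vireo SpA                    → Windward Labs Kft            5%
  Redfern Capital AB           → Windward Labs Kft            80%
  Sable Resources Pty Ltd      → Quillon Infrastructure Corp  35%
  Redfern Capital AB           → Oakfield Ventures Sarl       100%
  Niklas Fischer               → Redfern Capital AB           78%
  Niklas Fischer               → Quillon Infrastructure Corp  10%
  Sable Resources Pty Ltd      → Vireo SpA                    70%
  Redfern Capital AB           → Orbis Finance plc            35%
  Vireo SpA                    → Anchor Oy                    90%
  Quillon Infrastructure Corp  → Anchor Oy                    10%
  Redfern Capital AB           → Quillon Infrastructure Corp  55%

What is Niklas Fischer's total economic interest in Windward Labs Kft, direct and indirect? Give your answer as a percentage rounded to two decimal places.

Niklas reaches Windward along 3 paths.
Via Redfern: 78% × 80% = 62.4%.
Via Sable → Vireo: 100% × 70% × 5% = 3.5%.
Via Sable: 100% × 10% = 10%.
Total: 62.4% + 3.5% + 10% = 75.9%.
Rounded: 75.90%.

75.90%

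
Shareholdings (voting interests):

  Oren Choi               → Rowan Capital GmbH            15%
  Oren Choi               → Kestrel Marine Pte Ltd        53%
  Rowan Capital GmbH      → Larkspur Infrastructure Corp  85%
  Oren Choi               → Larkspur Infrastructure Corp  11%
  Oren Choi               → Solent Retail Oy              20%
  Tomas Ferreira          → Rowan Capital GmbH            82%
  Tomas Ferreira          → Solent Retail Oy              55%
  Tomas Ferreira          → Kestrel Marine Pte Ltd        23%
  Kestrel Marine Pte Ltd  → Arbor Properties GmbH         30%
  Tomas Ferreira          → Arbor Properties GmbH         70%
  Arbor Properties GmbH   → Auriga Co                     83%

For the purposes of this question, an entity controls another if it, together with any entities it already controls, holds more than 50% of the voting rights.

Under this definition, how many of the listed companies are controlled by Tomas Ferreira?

5

Tomas holds 55% of Solent, so Tomas controls Solent.
Tomas holds 82% of Rowan, so Tomas controls Rowan.
Tomas holds 70% of Arbor, so Tomas controls Arbor.
Rowan holds 85% of Larkspur, so Tomas controls Larkspur.
Arbor holds 83% of Auriga, so Tomas controls Auriga.
No other company's threshold is met.
Tomas controls 5 companies.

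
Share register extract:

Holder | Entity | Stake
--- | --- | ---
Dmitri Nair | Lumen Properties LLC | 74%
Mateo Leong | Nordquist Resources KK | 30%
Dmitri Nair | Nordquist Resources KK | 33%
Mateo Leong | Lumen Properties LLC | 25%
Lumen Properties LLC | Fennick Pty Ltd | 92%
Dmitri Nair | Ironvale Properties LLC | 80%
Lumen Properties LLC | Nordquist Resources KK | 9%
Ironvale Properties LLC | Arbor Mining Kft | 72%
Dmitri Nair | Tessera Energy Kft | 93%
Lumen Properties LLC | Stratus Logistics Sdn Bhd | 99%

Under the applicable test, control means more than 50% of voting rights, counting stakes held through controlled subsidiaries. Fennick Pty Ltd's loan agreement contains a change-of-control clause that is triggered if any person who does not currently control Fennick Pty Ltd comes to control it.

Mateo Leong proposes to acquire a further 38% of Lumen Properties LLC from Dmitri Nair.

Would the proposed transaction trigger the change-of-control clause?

Yes

The purchase adds only to Mateo's holdings (Dmitri's stake shrinks), so Mateo is the only person who could newly come to control Fennick.
Mateo's largest direct stake is 30% in Nordquist, which does not meet the threshold, so Mateo controls no company.
Neither Mateo nor any entity Mateo controls holds any voting interest in Fennick.
So before the transaction, Mateo does not control Fennick.
After the purchase, Mateo's direct stake in Lumen rises to 25% + 38% = 63%, and Dmitri's stake falls to 36%.
Mateo holds 63% of Lumen, so Mateo controls Lumen.
Lumen holds 92% of Fennick, so Mateo controls Fennick.
Mateo did not control Fennick before and does after, so the clause is triggered.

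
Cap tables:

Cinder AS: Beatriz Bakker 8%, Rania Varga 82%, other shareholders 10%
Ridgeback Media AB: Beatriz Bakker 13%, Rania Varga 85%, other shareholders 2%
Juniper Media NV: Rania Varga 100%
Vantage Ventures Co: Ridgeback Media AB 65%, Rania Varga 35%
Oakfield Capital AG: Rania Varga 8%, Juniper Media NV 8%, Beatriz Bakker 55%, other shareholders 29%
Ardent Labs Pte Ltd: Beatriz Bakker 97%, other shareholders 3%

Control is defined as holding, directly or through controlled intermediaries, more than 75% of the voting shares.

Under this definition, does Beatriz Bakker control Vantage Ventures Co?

No

Beatriz holds 97% of Ardent, so Beatriz controls Ardent.
Neither Beatriz nor any entity Beatriz controls holds any voting interest in Vantage.
So Beatriz does not control Vantage.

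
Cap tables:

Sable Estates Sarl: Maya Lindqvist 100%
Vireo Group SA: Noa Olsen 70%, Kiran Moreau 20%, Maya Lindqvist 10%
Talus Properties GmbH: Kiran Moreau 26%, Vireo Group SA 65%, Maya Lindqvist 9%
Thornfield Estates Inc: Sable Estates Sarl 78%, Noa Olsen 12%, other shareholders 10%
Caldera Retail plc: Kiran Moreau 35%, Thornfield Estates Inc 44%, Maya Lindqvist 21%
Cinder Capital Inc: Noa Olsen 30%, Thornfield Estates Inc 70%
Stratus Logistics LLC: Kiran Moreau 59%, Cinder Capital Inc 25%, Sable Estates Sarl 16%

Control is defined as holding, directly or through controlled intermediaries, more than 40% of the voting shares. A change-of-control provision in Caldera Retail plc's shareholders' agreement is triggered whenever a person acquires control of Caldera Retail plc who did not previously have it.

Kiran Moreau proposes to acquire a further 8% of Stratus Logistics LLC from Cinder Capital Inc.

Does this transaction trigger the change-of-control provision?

No

The purchase adds only to Kiran's holdings (Cinder's stake shrinks), so Kiran is the only person who could newly come to control Caldera.
Kiran holds 59% of Stratus, so Kiran controls Stratus.
In Caldera, Kiran's side holds only 35%, not > 40%.
So before the transaction, Kiran does not control Caldera.
After the purchase, Kiran's direct stake in Stratus rises to 59% + 8% = 67%, and Cinder's stake falls to 17%.
Kiran holds 67% of Stratus, so Kiran controls Stratus.
After the transaction, Kiran's side holds 35% of Caldera, not > 40%, so Kiran still does not control Caldera.
No new person acquires control, so the clause is not triggered.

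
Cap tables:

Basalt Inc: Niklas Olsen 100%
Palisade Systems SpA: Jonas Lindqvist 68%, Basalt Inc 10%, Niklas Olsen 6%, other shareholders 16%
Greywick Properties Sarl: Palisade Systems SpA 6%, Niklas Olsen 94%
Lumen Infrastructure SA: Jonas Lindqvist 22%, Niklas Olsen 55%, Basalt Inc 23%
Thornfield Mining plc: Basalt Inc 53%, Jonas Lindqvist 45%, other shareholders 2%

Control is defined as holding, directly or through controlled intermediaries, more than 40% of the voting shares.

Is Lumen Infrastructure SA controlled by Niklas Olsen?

Yes

Niklas holds 100% of Basalt, so Niklas controls Basalt.
Niklas and Basalt together hold 55% + 23% = 78% of Lumen, so Niklas controls Lumen.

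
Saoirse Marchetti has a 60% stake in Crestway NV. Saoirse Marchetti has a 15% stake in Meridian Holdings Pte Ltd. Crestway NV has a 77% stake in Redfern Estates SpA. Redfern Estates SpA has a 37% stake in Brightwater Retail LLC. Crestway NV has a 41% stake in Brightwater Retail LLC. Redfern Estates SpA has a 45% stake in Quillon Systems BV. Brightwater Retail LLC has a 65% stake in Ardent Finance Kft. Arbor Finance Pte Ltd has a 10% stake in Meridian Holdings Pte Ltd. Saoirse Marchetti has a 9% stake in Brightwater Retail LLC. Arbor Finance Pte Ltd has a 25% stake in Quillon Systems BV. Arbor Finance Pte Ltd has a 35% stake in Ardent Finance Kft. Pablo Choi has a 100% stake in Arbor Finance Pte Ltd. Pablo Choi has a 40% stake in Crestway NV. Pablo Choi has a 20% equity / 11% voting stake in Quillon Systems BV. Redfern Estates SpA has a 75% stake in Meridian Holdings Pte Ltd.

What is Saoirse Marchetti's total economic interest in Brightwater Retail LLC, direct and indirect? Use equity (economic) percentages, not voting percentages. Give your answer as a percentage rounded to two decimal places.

50.69%

Saoirse reaches Brightwater along 3 paths.
Via Crestway: 60% × 41% = 24.6%.
Direct stake: 9% = 9%.
Via Crestway → Redfern: 60% × 77% × 37% = 17.094%.
Total: 24.6% + 9% + 17.094% = 50.694%.
Rounded: 50.69%.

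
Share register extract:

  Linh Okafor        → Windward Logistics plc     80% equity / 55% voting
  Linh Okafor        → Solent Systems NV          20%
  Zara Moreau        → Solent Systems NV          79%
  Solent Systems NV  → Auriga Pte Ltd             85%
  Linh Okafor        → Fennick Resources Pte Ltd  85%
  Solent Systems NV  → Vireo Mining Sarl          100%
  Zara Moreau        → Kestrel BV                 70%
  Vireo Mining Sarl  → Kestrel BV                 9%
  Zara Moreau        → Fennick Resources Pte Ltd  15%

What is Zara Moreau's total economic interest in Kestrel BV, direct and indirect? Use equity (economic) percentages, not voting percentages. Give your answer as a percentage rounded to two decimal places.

77.11%

Zara reaches Kestrel along 2 paths.
Direct stake: 70% = 70%.
Via Solent → Vireo: 79% × 100% × 9% = 7.11%.
Total: 70% + 7.11% = 77.11%.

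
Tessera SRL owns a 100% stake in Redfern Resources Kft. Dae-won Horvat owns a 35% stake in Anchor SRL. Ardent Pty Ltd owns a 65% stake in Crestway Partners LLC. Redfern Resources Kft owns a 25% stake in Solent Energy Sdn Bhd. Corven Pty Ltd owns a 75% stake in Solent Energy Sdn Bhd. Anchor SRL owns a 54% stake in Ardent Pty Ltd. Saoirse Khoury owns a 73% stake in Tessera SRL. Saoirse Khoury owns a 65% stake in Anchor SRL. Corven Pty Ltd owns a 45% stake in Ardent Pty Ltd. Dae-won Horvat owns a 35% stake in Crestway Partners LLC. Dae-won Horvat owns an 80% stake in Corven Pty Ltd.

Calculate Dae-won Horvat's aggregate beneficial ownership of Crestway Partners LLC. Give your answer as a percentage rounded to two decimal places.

70.69%

Dae-won reaches Crestway along 3 paths.
Direct stake: 35% = 35%.
Via Anchor → Ardent: 35% × 54% × 65% = 12.285%.
Via Corven → Ardent: 80% × 45% × 65% = 23.4%.
Total: 35% + 12.285% + 23.4% = 70.685%.
Rounded: 70.69%.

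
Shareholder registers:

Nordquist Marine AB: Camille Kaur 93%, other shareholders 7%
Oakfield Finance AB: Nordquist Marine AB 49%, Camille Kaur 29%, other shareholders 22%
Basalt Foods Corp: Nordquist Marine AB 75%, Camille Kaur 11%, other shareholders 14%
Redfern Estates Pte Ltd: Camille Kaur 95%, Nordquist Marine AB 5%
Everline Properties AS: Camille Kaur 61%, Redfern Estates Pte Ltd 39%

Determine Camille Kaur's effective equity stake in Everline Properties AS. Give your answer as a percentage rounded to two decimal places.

99.86%

Camille reaches Everline along 3 paths.
Direct stake: 61% = 61%.
Via Redfern: 95% × 39% = 37.05%.
Via Nordquist → Redfern: 93% × 5% × 39% = 1.8135%.
Total: 61% + 37.05% + 1.8135% = 99.8635%.
Rounded: 99.86%.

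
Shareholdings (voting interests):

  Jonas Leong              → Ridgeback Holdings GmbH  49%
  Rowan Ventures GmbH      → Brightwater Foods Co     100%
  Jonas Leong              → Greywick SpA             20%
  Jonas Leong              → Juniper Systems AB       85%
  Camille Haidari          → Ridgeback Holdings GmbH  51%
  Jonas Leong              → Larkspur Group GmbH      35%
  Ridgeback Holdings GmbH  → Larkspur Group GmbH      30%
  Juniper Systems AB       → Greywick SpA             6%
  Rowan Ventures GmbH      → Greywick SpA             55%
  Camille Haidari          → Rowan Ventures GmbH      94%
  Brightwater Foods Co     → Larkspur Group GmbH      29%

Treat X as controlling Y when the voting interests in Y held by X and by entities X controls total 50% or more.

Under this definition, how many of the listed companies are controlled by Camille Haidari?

5

Camille holds 94% of Rowan, so Camille controls Rowan.
Camille holds 51% of Ridgeback, so Camille controls Ridgeback.
Rowan holds 100% of Brightwater, so Camille controls Brightwater.
Brightwater and Ridgeback together hold 29% + 30% = 59% of Larkspur, so Camille controls Larkspur.
Rowan holds 55% of Greywick, so Camille controls Greywick.
No other company's threshold is met.
Camille controls 5 companies.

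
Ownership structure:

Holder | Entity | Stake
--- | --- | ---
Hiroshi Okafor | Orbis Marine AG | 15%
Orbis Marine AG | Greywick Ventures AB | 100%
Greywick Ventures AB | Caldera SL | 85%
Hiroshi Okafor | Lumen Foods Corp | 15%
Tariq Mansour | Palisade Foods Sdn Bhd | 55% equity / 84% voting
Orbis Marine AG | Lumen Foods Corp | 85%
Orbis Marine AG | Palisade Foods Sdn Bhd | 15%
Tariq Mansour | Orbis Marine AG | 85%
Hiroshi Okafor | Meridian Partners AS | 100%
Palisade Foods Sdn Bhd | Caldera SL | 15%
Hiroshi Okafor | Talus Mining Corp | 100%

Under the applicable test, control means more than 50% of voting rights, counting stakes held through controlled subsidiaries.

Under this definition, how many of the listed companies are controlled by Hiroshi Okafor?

2

Hiroshi holds 100% of Talus, so Hiroshi controls Talus.
Hiroshi holds 100% of Meridian, so Hiroshi controls Meridian.
No other company's threshold is met.
Hiroshi controls 2 companies.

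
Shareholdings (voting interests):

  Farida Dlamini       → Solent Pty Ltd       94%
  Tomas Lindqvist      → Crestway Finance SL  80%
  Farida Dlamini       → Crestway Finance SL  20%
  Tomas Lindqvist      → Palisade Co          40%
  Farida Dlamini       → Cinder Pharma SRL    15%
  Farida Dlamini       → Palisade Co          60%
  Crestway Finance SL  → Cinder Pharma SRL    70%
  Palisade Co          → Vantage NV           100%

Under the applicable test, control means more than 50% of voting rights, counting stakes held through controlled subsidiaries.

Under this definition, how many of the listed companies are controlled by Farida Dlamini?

3

Farida holds 60% of Palisade, so Farida controls Palisade.
Farida holds 94% of Solent, so Farida controls Solent.
Palisade holds 100% of Vantage, so Farida controls Vantage.
No other company's threshold is met.
Farida controls 3 companies.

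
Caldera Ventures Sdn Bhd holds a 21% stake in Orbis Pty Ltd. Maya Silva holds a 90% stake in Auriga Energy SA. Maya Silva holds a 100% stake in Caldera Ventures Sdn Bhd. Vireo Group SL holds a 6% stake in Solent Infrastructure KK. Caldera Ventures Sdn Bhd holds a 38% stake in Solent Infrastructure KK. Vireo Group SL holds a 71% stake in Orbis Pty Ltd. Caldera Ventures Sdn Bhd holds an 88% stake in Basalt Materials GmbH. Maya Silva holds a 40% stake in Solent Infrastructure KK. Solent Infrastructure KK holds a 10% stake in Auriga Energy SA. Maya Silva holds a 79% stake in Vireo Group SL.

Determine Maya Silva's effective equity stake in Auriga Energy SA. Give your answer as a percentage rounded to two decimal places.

98.27%

Maya reaches Auriga along 4 paths.
Direct stake: 90% = 90%.
Via Caldera → Solent: 100% × 38% × 10% = 3.8%.
Via Solent: 40% × 10% = 4%.
Via Vireo → Solent: 79% × 6% × 10% = 0.474%.
Total: 90% + 3.8% + 4% + 0.474% = 98.274%.
Rounded: 98.27%.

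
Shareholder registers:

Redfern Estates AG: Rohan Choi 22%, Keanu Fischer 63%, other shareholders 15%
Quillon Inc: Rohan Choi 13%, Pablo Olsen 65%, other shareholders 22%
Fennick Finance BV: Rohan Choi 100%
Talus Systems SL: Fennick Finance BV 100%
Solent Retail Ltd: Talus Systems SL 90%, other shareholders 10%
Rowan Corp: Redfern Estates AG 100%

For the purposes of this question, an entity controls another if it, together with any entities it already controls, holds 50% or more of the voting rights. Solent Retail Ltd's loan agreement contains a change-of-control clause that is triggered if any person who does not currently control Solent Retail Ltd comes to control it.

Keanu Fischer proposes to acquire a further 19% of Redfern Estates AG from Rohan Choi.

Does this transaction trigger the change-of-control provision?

The purchase adds only to Keanu's holdings (Rohan's stake shrinks), so Keanu is the only person who could newly come to control Solent.
Keanu holds 63% of Redfern, so Keanu controls Redfern.
Redfern holds 100% of Rowan, so Keanu controls Rowan.
Neither Keanu nor any entity Keanu controls holds any voting interest in Solent.
So before the transaction, Keanu does not control Solent.
After the purchase, Keanu's direct stake in Redfern rises to 63% + 19% = 82%, and Rohan's stake falls to 3%.
Keanu holds 82% of Redfern, so Keanu controls Redfern.
After the transaction, neither Keanu nor any entity Keanu controls holds a voting interest in Solent, so Keanu still does not control it.
No new person acquires control, so the clause is not triggered.

No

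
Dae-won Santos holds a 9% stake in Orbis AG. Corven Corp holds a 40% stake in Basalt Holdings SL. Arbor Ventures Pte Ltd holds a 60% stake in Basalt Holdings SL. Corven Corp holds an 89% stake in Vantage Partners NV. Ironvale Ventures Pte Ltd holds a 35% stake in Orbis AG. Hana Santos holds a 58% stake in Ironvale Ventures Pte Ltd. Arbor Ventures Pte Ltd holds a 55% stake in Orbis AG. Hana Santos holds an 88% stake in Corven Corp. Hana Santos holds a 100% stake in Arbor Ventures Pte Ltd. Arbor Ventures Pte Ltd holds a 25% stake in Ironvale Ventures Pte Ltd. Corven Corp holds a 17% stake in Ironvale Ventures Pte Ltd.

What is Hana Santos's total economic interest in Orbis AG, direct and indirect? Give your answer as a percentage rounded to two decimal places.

89.29%

Hana reaches Orbis along 4 paths.
Via Arbor → Ironvale: 100% × 25% × 35% = 8.75%.
Via Corven → Ironvale: 88% × 17% × 35% = 5.236%.
Via Ironvale: 58% × 35% = 20.3%.
Via Arbor: 100% × 55% = 55%.
Total: 8.75% + 5.236% + 20.3% + 55% = 89.286%.
Rounded: 89.29%.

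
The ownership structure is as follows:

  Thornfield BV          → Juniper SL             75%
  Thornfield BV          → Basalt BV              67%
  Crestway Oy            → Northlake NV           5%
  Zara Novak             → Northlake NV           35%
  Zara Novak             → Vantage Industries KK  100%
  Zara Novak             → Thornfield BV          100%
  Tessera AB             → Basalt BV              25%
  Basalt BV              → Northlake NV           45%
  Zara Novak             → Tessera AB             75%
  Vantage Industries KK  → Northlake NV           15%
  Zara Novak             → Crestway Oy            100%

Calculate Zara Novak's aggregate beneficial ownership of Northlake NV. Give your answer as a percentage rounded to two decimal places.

93.59%

Zara reaches Northlake along 5 paths.
Via Tessera → Basalt: 75% × 25% × 45% = 8.4375%.
Via Thornfield → Basalt: 100% × 67% × 45% = 30.15%.
Via Vantage: 100% × 15% = 15%.
Direct stake: 35% = 35%.
Via Crestway: 100% × 5% = 5%.
Total: 8.4375% + 30.15% + 15% + 35% + 5% = 93.5875%.
Rounded: 93.59%.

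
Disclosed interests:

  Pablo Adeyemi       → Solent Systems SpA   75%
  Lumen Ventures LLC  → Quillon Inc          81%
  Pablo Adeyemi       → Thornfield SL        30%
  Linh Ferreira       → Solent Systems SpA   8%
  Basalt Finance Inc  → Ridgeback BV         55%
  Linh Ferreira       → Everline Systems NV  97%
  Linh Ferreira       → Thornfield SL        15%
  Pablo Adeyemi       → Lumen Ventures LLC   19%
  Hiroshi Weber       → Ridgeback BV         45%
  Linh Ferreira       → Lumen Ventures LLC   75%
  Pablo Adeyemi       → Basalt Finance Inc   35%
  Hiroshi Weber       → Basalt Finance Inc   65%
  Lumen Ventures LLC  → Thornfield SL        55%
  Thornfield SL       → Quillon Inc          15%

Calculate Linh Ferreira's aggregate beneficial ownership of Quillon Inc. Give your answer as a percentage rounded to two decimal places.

69.19%

Linh reaches Quillon along 3 paths.
Via Lumen → Thornfield: 75% × 55% × 15% = 6.1875%.
Via Thornfield: 15% × 15% = 2.25%.
Via Lumen: 75% × 81% = 60.75%.
Total: 6.1875% + 2.25% + 60.75% = 69.1875%.
Rounded: 69.19%.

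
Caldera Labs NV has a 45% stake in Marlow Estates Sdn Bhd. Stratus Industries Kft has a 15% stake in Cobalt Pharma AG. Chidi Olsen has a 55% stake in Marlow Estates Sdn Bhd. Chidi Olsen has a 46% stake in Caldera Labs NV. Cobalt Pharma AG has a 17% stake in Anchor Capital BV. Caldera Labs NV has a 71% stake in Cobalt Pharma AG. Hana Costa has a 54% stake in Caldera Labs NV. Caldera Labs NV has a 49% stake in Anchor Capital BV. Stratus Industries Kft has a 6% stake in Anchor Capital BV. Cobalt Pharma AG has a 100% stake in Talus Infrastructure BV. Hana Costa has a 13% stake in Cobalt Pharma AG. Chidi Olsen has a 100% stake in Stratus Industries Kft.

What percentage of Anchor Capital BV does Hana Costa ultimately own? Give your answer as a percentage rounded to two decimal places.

Hana reaches Anchor along 3 paths.
Via Caldera: 54% × 49% = 26.46%.
Via Cobalt: 13% × 17% = 2.21%.
Via Caldera → Cobalt: 54% × 71% × 17% = 6.5178%.
Total: 26.46% + 2.21% + 6.5178% = 35.1878%.
Rounded: 35.19%.

35.19%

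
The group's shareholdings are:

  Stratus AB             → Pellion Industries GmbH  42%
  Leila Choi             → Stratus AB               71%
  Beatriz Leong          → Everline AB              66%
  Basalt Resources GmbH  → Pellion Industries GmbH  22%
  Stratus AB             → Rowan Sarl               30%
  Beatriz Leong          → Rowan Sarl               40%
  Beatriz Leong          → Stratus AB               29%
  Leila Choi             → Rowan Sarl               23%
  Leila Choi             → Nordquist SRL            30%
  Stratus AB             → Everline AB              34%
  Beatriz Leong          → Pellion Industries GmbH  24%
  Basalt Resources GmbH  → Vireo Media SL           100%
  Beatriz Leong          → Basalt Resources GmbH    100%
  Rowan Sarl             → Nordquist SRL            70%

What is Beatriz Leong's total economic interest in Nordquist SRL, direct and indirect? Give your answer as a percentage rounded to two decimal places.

Beatriz reaches Nordquist along 2 paths.
Via Rowan: 40% × 70% = 28%.
Via Stratus → Rowan: 29% × 30% × 70% = 6.09%.
Total: 28% + 6.09% = 34.09%.

34.09%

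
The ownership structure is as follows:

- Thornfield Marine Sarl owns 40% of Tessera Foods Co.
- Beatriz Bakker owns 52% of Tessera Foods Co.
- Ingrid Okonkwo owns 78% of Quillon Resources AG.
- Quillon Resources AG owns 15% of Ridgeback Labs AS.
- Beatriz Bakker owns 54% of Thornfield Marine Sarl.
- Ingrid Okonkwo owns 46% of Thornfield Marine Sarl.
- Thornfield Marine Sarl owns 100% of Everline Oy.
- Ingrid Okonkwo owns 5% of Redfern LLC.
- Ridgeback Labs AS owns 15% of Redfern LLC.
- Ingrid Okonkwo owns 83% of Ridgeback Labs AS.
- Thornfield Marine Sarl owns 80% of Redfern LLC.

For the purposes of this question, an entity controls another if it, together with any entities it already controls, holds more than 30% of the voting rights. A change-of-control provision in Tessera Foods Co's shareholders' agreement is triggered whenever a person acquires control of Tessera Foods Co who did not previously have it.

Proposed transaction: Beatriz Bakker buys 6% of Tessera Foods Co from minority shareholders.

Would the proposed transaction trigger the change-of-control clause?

No

The purchase changes only Beatriz's holdings, so Beatriz is the only person who could newly come to control Tessera.
Beatriz holds 54% of Thornfield, so Beatriz controls Thornfield.
Beatriz and Thornfield together hold 52% + 40% = 92% of Tessera, so Beatriz controls Tessera.
So Beatriz already controls Tessera before the transaction.
After the purchase, Beatriz's direct stake in Tessera rises to 52% + 6% = 58%.
Beatriz controlled Tessera already, so this is not a new person acquiring control; every other person's position is unchanged or reduced.
No new person acquires control, so the clause is not triggered.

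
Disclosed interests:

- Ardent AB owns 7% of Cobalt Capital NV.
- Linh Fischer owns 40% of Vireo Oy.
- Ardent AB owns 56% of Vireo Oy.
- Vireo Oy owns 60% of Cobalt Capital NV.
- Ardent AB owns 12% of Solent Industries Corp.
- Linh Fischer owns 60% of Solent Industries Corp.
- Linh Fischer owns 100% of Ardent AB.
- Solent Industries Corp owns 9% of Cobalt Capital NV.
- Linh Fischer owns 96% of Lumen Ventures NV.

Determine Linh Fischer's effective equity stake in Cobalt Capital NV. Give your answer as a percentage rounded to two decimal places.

Linh reaches Cobalt along 5 paths.
Via Ardent: 100% × 7% = 7%.
Via Vireo: 40% × 60% = 24%.
Via Ardent → Vireo: 100% × 56% × 60% = 33.6%.
Via Solent: 60% × 9% = 5.4%.
Via Ardent → Solent: 100% × 12% × 9% = 1.08%.
Total: 7% + 24% + 33.6% + 5.4% + 1.08% = 71.08%.

71.08%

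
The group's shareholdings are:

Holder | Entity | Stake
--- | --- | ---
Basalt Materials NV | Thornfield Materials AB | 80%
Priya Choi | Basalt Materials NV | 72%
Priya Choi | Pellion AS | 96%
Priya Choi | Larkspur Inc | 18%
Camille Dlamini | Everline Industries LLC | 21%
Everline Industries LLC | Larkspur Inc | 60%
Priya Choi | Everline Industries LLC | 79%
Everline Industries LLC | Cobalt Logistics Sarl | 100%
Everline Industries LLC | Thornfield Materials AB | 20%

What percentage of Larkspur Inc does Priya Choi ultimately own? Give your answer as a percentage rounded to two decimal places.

65.40%

Priya reaches Larkspur along 2 paths.
Direct stake: 18% = 18%.
Via Everline: 79% × 60% = 47.4%.
Total: 18% + 47.4% = 65.4%.
Rounded: 65.40%.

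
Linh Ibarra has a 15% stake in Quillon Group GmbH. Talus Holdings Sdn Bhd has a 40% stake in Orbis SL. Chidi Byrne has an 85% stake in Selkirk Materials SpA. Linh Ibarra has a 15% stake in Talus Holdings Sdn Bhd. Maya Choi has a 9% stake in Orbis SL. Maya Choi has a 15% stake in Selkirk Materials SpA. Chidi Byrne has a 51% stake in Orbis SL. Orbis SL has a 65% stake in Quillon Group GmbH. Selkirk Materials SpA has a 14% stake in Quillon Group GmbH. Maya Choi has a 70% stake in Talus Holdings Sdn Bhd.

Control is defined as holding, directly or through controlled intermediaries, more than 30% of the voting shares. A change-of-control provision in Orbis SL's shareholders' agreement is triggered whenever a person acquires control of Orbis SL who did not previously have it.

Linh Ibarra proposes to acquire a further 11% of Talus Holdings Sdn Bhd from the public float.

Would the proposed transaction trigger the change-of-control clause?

No

The purchase changes only Linh's holdings, so Linh is the only person who could newly come to control Orbis.
Linh's largest direct stake is 15% in Talus, which does not meet the threshold, so Linh controls no company.
Neither Linh nor any entity Linh controls holds any voting interest in Orbis.
So before the transaction, Linh does not control Orbis.
After the purchase, Linh's direct stake in Talus rises to 15% + 11% = 26%.
Linh's side now holds 26% of Talus, not > 30%, so Linh still does not control Talus.
After the transaction, neither Linh nor any entity Linh controls holds a voting interest in Orbis, so Linh still does not control it.
No new person acquires control, so the clause is not triggered.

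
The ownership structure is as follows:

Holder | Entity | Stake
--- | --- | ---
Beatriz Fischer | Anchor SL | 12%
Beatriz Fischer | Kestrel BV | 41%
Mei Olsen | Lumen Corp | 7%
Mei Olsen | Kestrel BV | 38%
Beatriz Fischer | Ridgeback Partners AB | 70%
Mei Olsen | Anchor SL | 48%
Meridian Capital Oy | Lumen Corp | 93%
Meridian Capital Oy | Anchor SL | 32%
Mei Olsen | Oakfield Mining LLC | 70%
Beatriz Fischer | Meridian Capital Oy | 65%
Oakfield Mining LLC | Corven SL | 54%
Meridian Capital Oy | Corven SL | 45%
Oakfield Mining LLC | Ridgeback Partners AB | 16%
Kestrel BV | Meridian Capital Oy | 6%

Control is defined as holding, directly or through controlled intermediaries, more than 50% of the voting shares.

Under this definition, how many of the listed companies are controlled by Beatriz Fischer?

Beatriz holds 70% of Ridgeback, so Beatriz controls Ridgeback.
Beatriz holds 65% of Meridian, so Beatriz controls Meridian.
Meridian holds 93% of Lumen, so Beatriz controls Lumen.
No other company's threshold is met.
Beatriz controls 3 companies.

3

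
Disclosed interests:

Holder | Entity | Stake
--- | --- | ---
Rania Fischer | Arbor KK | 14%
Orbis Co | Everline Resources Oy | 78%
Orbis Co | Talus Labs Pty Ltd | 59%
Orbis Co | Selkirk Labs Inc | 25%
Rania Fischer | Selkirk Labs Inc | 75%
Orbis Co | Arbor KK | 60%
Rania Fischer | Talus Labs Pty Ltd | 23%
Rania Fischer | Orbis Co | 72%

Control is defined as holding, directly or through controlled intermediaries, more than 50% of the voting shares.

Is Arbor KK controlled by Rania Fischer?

Rania holds 72% of Orbis, so Rania controls Orbis.
Orbis and Rania together hold 60% + 14% = 74% of Arbor, so Rania controls Arbor.

Yes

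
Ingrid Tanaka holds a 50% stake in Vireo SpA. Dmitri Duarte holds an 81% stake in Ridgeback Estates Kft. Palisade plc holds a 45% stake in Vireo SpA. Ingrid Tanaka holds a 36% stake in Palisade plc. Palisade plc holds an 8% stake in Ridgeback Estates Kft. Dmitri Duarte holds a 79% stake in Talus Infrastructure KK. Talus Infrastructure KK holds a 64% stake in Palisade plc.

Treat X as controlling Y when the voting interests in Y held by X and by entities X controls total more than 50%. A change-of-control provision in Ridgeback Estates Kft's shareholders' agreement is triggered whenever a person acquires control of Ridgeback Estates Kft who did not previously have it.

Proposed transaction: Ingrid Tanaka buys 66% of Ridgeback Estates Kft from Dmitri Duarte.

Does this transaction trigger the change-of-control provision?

The purchase adds only to Ingrid's holdings (Dmitri's stake shrinks), so Ingrid is the only person who could newly come to control Ridgeback.
Ingrid's largest direct stake is 50% in Vireo, which does not meet the threshold, so Ingrid controls no company.
Neither Ingrid nor any entity Ingrid controls holds any voting interest in Ridgeback.
So before the transaction, Ingrid does not control Ridgeback.
After the purchase, Ingrid holds 66% of Ridgeback directly, and Dmitri's stake falls to 15%.
Ingrid holds 66% of Ridgeback, so Ingrid controls Ridgeback.
Ingrid did not control Ridgeback before and does after, so the clause is triggered.

Yes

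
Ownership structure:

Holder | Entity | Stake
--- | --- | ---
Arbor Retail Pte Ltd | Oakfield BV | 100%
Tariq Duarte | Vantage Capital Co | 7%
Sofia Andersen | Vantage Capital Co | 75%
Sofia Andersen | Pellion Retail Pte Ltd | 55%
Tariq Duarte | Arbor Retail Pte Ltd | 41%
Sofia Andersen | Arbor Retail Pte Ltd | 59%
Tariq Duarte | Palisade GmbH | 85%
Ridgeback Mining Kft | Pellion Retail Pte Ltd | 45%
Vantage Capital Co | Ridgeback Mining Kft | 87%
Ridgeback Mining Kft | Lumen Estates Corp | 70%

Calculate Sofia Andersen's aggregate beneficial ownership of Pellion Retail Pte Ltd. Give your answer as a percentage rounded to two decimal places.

84.36%

Sofia reaches Pellion along 2 paths.
Direct stake: 55% = 55%.
Via Vantage → Ridgeback: 75% × 87% × 45% = 29.3625%.
Total: 55% + 29.3625% = 84.3625%.
Rounded: 84.36%.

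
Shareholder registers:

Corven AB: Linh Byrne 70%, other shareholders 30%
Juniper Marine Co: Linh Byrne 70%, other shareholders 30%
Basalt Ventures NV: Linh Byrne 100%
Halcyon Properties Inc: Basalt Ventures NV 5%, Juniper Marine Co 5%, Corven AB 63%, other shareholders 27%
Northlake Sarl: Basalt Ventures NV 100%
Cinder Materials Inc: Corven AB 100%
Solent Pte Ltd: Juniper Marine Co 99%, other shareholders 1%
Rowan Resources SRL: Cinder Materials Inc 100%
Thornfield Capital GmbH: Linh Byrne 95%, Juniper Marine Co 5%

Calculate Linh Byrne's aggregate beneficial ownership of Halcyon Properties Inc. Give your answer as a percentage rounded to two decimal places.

Linh reaches Halcyon along 3 paths.
Via Basalt: 100% × 5% = 5%.
Via Juniper: 70% × 5% = 3.5%.
Via Corven: 70% × 63% = 44.1%.
Total: 5% + 3.5% + 44.1% = 52.6%.
Rounded: 52.60%.

52.60%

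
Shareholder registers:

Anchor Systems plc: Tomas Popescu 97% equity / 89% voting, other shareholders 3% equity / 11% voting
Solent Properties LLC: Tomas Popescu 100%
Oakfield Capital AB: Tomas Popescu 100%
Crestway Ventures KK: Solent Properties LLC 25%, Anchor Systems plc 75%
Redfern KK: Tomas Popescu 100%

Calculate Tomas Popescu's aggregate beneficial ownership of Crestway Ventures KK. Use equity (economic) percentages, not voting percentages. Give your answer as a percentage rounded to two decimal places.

Tomas reaches Crestway along 2 paths.
Via Solent: 100% × 25% = 25%.
Via Anchor: 97% × 75% = 72.75%.
Total: 25% + 72.75% = 97.75%.

97.75%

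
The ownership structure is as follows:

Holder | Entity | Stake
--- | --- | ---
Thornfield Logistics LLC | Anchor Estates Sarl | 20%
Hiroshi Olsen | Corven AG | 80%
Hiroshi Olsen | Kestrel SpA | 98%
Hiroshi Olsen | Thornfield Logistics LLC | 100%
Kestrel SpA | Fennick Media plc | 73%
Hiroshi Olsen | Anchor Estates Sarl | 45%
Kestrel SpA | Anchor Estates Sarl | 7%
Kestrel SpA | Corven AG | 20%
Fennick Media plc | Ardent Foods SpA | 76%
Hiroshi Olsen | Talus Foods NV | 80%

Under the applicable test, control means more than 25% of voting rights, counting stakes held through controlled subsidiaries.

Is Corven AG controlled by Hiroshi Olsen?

Yes

Hiroshi holds 98% of Kestrel, so Hiroshi controls Kestrel.
Kestrel and Hiroshi together hold 20% + 80% = 100% of Corven, so Hiroshi controls Corven.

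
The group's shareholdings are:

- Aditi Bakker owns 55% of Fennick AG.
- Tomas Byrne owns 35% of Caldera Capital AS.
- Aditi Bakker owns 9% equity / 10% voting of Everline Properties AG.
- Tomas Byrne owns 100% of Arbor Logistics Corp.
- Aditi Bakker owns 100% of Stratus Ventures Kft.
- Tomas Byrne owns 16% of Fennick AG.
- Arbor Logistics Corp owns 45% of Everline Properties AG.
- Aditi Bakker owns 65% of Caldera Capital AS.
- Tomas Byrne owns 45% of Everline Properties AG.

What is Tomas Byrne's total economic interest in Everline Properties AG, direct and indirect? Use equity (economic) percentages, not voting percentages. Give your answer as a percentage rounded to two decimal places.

Tomas reaches Everline along 2 paths.
Direct stake: 45% = 45%.
Via Arbor: 100% × 45% = 45%.
Total: 45% + 45% = 90%.
Rounded: 90.00%.

90.00%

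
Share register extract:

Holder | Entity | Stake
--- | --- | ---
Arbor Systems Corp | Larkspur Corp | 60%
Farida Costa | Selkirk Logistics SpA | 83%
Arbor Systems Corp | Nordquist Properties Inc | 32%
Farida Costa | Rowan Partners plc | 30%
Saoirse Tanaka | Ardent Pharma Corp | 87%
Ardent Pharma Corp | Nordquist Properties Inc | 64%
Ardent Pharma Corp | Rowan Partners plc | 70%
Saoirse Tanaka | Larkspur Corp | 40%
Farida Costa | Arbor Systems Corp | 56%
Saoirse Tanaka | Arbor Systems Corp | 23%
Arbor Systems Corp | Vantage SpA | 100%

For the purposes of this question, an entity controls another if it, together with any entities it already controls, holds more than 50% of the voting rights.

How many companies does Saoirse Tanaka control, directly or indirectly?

Saoirse holds 87% of Ardent, so Saoirse controls Ardent.
Ardent holds 70% of Rowan, so Saoirse controls Rowan.
Ardent holds 64% of Nordquist, so Saoirse controls Nordquist.
No other company's threshold is met.
Saoirse controls 3 companies.

3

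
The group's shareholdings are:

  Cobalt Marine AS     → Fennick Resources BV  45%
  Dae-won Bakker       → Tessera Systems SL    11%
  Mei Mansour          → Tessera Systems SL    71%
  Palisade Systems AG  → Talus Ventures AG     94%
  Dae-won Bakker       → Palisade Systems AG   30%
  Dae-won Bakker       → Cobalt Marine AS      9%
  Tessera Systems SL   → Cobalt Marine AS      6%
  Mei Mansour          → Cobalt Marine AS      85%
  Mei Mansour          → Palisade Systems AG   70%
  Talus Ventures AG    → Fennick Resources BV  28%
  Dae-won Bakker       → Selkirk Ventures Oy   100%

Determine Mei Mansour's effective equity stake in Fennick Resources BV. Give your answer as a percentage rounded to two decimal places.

58.59%

Mei reaches Fennick along 3 paths.
Via Cobalt: 85% × 45% = 38.25%.
Via Tessera → Cobalt: 71% × 6% × 45% = 1.917%.
Via Palisade → Talus: 70% × 94% × 28% = 18.424%.
Total: 38.25% + 1.917% + 18.424% = 58.591%.
Rounded: 58.59%.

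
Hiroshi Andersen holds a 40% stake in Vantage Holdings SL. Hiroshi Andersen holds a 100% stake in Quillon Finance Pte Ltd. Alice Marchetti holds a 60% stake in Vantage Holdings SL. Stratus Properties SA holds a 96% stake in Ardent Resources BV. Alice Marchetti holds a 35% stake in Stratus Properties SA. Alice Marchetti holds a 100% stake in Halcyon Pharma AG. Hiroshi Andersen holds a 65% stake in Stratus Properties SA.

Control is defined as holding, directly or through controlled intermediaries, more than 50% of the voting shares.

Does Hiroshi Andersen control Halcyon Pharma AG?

Hiroshi holds 65% of Stratus, so Hiroshi controls Stratus.
Stratus holds 96% of Ardent, so Hiroshi controls Ardent.
Hiroshi holds 100% of Quillon, so Hiroshi controls Quillon.
Neither Hiroshi nor any entity Hiroshi controls holds any voting interest in Halcyon.
So Hiroshi does not control Halcyon.

No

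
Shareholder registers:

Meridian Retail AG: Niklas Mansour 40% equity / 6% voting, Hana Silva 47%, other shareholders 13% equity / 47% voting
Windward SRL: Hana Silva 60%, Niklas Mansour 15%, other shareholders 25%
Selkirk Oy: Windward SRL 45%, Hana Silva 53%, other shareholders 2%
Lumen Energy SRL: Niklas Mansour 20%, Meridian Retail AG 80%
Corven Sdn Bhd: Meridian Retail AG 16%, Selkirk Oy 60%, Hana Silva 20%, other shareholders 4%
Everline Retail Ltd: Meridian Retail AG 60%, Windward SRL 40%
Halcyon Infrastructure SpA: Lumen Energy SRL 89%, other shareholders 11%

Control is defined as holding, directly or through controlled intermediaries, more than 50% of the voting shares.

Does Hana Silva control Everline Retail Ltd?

Hana holds 60% of Windward, so Hana controls Windward.
Windward and Hana together hold 45% + 53% = 98% of Selkirk, so Hana controls Selkirk.
Selkirk and Hana together hold 60% + 20% = 80% of Corven, so Hana controls Corven.
In Everline, Hana's side holds only 40%, not > 50%.
So Hana does not control Everline.

No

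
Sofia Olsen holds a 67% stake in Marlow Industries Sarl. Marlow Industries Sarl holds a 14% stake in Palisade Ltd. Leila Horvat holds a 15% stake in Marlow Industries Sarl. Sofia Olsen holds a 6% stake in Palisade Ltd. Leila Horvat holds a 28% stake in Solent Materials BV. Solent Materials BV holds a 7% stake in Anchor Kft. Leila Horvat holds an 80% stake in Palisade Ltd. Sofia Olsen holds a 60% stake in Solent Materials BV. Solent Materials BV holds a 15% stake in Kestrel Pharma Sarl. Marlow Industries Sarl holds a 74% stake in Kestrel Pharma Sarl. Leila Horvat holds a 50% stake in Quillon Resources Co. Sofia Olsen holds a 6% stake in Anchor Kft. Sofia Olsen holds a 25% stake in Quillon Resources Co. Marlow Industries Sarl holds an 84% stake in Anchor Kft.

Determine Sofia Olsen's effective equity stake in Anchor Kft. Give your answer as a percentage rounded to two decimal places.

Sofia reaches Anchor along 3 paths.
Via Marlow: 67% × 84% = 56.28%.
Direct stake: 6% = 6%.
Via Solent: 60% × 7% = 4.2%.
Total: 56.28% + 6% + 4.2% = 66.48%.

66.48%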